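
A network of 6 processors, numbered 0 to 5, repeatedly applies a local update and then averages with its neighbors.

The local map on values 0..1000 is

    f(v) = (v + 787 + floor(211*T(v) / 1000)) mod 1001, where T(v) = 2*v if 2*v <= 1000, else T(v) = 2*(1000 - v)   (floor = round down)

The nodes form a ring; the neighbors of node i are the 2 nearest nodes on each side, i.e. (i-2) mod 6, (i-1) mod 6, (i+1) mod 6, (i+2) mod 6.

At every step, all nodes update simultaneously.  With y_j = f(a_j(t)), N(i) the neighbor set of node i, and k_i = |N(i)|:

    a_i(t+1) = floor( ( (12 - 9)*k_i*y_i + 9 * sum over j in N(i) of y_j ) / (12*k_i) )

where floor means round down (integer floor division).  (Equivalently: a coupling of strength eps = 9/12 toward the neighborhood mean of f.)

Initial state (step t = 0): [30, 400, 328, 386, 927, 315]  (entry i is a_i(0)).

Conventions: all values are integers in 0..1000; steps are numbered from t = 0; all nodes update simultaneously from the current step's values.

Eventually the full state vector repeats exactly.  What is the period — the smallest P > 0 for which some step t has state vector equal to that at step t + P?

Simulating step by step:
t=0: [30, 400, 328, 386, 927, 315]
t=1: [503, 397, 486, 380, 494, 482]
t=2: [459, 419, 430, 416, 454, 429]
t=3: [410, 396, 404, 395, 409, 404]
t=4: [361, 356, 358, 356, 361, 358]
t=5: [296, 294, 295, 294, 296, 295]
t=6: [205, 204, 205, 204, 205, 205]
t=7: [76, 76, 76, 76, 76, 76]
t=8: [895, 895, 895, 895, 895, 895]
t=9: [725, 725, 725, 725, 725, 725]
t=10: [627, 627, 627, 627, 627, 627]
t=11: [570, 570, 570, 570, 570, 570]
t=12: [537, 537, 537, 537, 537, 537]
t=13: [518, 518, 518, 518, 518, 518]
t=14: [507, 507, 507, 507, 507, 507]
t=15: [501, 501, 501, 501, 501, 501]
t=16: [497, 497, 497, 497, 497, 497]
t=17: [492, 492, 492, 492, 492, 492]
t=18: [485, 485, 485, 485, 485, 485]
t=19: [475, 475, 475, 475, 475, 475]
t=20: [461, 461, 461, 461, 461, 461]
t=21: [441, 441, 441, 441, 441, 441]
t=22: [413, 413, 413, 413, 413, 413]
t=23: [373, 373, 373, 373, 373, 373]
t=24: [316, 316, 316, 316, 316, 316]
t=25: [235, 235, 235, 235, 235, 235]
t=26: [120, 120, 120, 120, 120, 120]
t=27: [957, 957, 957, 957, 957, 957]
t=28: [761, 761, 761, 761, 761, 761]
t=29: [647, 647, 647, 647, 647, 647]
t=30: [581, 581, 581, 581, 581, 581]
t=31: [543, 543, 543, 543, 543, 543]
t=32: [521, 521, 521, 521, 521, 521]
t=33: [509, 509, 509, 509, 509, 509]
t=34: [502, 502, 502, 502, 502, 502]
t=35: [498, 498, 498, 498, 498, 498]
t=36: [494, 494, 494, 494, 494, 494]
t=37: [488, 488, 488, 488, 488, 488]
t=38: [479, 479, 479, 479, 479, 479]
t=39: [467, 467, 467, 467, 467, 467]
t=40: [450, 450, 450, 450, 450, 450]
t=41: [425, 425, 425, 425, 425, 425]
t=42: [390, 390, 390, 390, 390, 390]
t=43: [340, 340, 340, 340, 340, 340]
t=44: [269, 269, 269, 269, 269, 269]
t=45: [168, 168, 168, 168, 168, 168]
t=46: [24, 24, 24, 24, 24, 24]
t=47: [821, 821, 821, 821, 821, 821]
t=48: [682, 682, 682, 682, 682, 682]
t=49: [602, 602, 602, 602, 602, 602]
t=50: [555, 555, 555, 555, 555, 555]
t=51: [528, 528, 528, 528, 528, 528]
t=52: [513, 513, 513, 513, 513, 513]
t=53: [504, 504, 504, 504, 504, 504]
t=54: [499, 499, 499, 499, 499, 499]
t=55: [495, 495, 495, 495, 495, 495]
t=56: [489, 489, 489, 489, 489, 489]
t=57: [481, 481, 481, 481, 481, 481]
t=58: [469, 469, 469, 469, 469, 469]
t=59: [452, 452, 452, 452, 452, 452]
t=60: [428, 428, 428, 428, 428, 428]
t=61: [394, 394, 394, 394, 394, 394]
t=62: [346, 346, 346, 346, 346, 346]
t=63: [278, 278, 278, 278, 278, 278]
t=64: [181, 181, 181, 181, 181, 181]
t=65: [43, 43, 43, 43, 43, 43]
t=66: [848, 848, 848, 848, 848, 848]
t=67: [698, 698, 698, 698, 698, 698]
t=68: [611, 611, 611, 611, 611, 611]
t=69: [561, 561, 561, 561, 561, 561]
t=70: [532, 532, 532, 532, 532, 532]
t=71: [515, 515, 515, 515, 515, 515]
t=72: [505, 505, 505, 505, 505, 505]
t=73: [499, 499, 499, 499, 499, 499]

Answer: 19
Key observation: The state at step 54, [499, 499, 499, 499, 499, 499], reappears at step 73 — and no state repeats earlier — so the cycle the system enters has period 19.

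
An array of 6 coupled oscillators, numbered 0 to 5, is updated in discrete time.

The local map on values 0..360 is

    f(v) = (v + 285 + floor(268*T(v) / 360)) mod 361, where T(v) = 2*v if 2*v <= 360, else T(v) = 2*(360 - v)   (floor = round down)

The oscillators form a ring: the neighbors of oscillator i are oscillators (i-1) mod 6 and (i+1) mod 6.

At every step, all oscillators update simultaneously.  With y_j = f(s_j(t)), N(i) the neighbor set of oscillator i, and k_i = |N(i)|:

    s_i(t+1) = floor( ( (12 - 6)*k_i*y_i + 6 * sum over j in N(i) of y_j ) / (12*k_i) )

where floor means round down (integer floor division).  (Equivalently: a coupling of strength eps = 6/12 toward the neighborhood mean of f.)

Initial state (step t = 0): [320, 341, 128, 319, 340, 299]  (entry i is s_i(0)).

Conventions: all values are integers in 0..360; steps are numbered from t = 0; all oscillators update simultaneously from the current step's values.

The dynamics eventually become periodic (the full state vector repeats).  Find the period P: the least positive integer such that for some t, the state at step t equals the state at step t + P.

Answer: 2
Key observation: The state at step 6, [309, 309, 309, 309, 309, 309], reappears at step 8 — and no state repeats earlier — so the cycle the system enters has period 2.

Derivation:
t=0: [320, 341, 128, 319, 340, 299]
t=1: [303, 282, 270, 285, 300, 305]
t=2: [313, 320, 324, 320, 314, 311]
t=3: [305, 303, 302, 303, 305, 306]
t=4: [310, 311, 311, 311, 310, 310]
t=5: [307, 307, 307, 307, 307, 308]
t=6: [309, 309, 309, 309, 309, 309]
t=7: [308, 308, 308, 308, 308, 308]
t=8: [309, 309, 309, 309, 309, 309]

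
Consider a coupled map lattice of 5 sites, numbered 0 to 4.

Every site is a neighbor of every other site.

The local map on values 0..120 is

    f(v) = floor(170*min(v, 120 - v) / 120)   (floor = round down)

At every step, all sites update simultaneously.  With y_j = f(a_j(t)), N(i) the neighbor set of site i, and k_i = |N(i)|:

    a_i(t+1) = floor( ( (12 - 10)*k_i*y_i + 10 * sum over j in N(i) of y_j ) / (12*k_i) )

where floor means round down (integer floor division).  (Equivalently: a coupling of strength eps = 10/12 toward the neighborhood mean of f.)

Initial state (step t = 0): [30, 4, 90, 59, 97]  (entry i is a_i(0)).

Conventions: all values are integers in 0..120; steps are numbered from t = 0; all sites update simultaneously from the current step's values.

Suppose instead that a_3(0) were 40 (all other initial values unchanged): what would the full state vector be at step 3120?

Answer: [79, 79, 79, 79, 79]
Key observation: The state at step 10, [82, 82, 82, 82, 82], reappears at step 18: the system is in a cycle of period 8 from step 10 on.  Therefore the state at step 3120 equals the state at step 10 + ((3120 - 10) mod 8) = 16, which is [79, 79, 79, 79, 79].

Derivation:
t=0: [30, 4, 90, 40, 97]
t=1: [35, 36, 35, 34, 35]
t=2: [49, 49, 49, 49, 49]
t=3: [69, 69, 69, 69, 69]
t=4: [72, 72, 72, 72, 72]
t=5: [68, 68, 68, 68, 68]
t=6: [73, 73, 73, 73, 73]
t=7: [66, 66, 66, 66, 66]
t=8: [76, 76, 76, 76, 76]
t=9: [62, 62, 62, 62, 62]
t=10: [82, 82, 82, 82, 82]
t=11: [53, 53, 53, 53, 53]
t=12: [75, 75, 75, 75, 75]
t=13: [63, 63, 63, 63, 63]
t=14: [80, 80, 80, 80, 80]
t=15: [56, 56, 56, 56, 56]
t=16: [79, 79, 79, 79, 79]
t=17: [58, 58, 58, 58, 58]
t=18: [82, 82, 82, 82, 82]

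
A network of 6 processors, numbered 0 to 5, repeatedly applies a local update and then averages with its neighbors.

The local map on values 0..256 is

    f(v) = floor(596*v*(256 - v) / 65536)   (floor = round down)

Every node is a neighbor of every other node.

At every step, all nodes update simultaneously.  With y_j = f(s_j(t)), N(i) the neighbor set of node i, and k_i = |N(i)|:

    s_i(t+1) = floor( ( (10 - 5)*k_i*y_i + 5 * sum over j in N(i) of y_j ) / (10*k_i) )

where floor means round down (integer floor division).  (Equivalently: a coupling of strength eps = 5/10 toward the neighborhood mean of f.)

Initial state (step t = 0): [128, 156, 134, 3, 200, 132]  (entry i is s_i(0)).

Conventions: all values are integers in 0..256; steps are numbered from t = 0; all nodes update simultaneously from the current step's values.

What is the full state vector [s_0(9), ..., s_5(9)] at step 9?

Simulating step by step:
t=0: [128, 156, 134, 3, 200, 132]
t=1: [128, 125, 128, 71, 109, 128]
t=2: [145, 145, 145, 133, 143, 145]
t=3: [146, 146, 146, 147, 146, 146]
t=4: [145, 145, 145, 145, 145, 145]
t=5: [146, 146, 146, 146, 146, 146]
t=6: [146, 146, 146, 146, 146, 146]
t=7: [146, 146, 146, 146, 146, 146]
t=8: [146, 146, 146, 146, 146, 146]
t=9: [146, 146, 146, 146, 146, 146]

Answer: [146, 146, 146, 146, 146, 146]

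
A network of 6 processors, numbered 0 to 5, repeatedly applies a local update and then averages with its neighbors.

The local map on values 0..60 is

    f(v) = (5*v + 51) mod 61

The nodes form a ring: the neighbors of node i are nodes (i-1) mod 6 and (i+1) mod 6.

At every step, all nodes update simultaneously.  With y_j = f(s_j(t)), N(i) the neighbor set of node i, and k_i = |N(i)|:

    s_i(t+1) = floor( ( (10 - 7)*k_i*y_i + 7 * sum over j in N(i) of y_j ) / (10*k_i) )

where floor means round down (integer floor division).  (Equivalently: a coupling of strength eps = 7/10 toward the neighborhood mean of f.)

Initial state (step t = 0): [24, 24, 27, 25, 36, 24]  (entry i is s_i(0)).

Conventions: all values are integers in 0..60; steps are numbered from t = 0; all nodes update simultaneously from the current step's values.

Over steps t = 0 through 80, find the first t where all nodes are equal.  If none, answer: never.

Simulating step by step:
t=0: [24, 24, 27, 25, 36, 24]  (not all equal)
t=1: [49, 32, 36, 34, 50, 48]  (not all equal)
t=2: [41, 43, 37, 48, 46, 52]  (not all equal)
t=3: [13, 29, 40, 45, 29, 18]  (not all equal)
t=4: [27, 25, 17, 16, 21, 29]  (not all equal)
t=5: [24, 22, 26, 19, 17, 16]  (not all equal)
t=6: [31, 49, 39, 32, 15, 24]  (not all equal)
t=7: [42, 24, 28, 10, 28, 24]  (not all equal)
t=8: [39, 23, 33, 17, 33, 23]  (not all equal)
t=9: [31, 25, 30, 27, 30, 25]  (not all equal)
t=10: [44, 30, 25, 13, 25, 30]  (not all equal)
t=11: [20, 33, 41, 54, 41, 33]  (not all equal)
t=12: [31, 24, 20, 13, 20, 24]  (not all equal)
t=13: [41, 32, 45, 36, 45, 32]  (not all equal)
t=14: [23, 23, 36, 36, 36, 23]  (not all equal)
t=15: [44, 45, 46, 48, 46, 45]  (not all equal)
t=16: [30, 32, 38, 40, 38, 32]  (not all equal)
t=17: [25, 35, 29, 42, 29, 35]  (not all equal)
t=18: [46, 36, 24, 14, 24, 36]  (not all equal)
t=19: [44, 44, 52, 52, 52, 44]  (not all equal)
t=20: [27, 19, 13, 6, 13, 19]  (not all equal)
t=21: [17, 27, 31, 44, 31, 27]  (not all equal)
t=22: [6, 13, 17, 24, 17, 13]  (not all equal)
t=23: [44, 28, 40, 24, 40, 28]  (not all equal)
t=24: [13, 14, 22, 19, 22, 14]  (not all equal)
t=25: [58, 50, 41, 34, 41, 50]  (not all equal)
t=26: [50, 33, 36, 19, 36, 33]  (not all equal)
t=27: [40, 46, 34, 40, 34, 46]  (not all equal)
t=28: [28, 26, 26, 28, 26, 26]  (not all equal)
t=29: [43, 41, 41, 43, 41, 41]  (not all equal)
t=30: [15, 15, 15, 15, 15, 15]  (all equal)

Answer: 30
Key observation: Synchronization is absorbing here: once all nodes are equal they stay equal, and step 30 is the first all-equal step.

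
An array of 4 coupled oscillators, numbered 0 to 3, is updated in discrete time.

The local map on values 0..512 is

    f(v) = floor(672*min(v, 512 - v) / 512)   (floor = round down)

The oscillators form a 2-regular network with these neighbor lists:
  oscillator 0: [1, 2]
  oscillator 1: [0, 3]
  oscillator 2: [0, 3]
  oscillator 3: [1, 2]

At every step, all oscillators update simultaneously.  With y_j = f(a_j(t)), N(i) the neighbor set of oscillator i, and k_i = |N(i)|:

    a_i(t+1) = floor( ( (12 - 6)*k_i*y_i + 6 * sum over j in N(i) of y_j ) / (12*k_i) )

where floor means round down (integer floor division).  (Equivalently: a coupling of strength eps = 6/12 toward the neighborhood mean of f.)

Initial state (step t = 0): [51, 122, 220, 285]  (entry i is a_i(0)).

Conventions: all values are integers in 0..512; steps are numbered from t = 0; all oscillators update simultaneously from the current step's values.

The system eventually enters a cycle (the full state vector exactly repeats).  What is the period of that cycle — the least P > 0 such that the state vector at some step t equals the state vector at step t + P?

Simulating step by step:
t=0: [51, 122, 220, 285]
t=1: [145, 170, 234, 260]
t=2: [227, 241, 283, 297]
t=3: [302, 302, 294, 295]
t=4: [277, 277, 282, 282]
t=5: [306, 306, 302, 302]
t=6: [271, 271, 273, 273]
t=7: [315, 315, 313, 313]
t=8: [258, 258, 260, 260]
t=9: [332, 332, 330, 330]
t=10: [236, 236, 237, 237]
t=11: [309, 309, 310, 310]
t=12: [265, 265, 265, 265]
t=13: [324, 324, 324, 324]
t=14: [246, 246, 246, 246]
t=15: [322, 322, 322, 322]
t=16: [249, 249, 249, 249]
t=17: [326, 326, 326, 326]
t=18: [244, 244, 244, 244]
t=19: [320, 320, 320, 320]
t=20: [252, 252, 252, 252]
t=21: [330, 330, 330, 330]
t=22: [238, 238, 238, 238]
t=23: [312, 312, 312, 312]
t=24: [262, 262, 262, 262]
t=25: [328, 328, 328, 328]
t=26: [241, 241, 241, 241]
t=27: [316, 316, 316, 316]
t=28: [257, 257, 257, 257]
t=29: [334, 334, 334, 334]
t=30: [233, 233, 233, 233]
t=31: [305, 305, 305, 305]
t=32: [271, 271, 271, 271]
t=33: [316, 316, 316, 316]

Answer: 6
Key observation: The state at step 27, [316, 316, 316, 316], reappears at step 33 — and no state repeats earlier — so the cycle the system enters has period 6.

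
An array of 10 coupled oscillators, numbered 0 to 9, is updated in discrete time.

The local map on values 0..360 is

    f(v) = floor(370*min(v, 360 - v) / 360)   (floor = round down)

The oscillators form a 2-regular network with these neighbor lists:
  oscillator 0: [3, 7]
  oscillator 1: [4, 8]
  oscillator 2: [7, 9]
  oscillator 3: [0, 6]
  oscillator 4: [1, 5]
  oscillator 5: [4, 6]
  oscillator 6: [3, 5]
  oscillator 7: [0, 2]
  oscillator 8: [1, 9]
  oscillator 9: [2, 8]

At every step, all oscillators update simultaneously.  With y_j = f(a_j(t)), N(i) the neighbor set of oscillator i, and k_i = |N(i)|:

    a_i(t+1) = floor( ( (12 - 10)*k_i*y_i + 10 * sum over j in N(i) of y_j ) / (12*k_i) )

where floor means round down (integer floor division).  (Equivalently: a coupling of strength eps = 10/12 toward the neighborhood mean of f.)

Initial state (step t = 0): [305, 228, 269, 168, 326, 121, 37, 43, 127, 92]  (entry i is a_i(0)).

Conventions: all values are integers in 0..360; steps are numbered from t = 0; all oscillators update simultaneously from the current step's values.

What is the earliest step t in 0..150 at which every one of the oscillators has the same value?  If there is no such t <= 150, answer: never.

Answer: 23
Key observation: Synchronization is absorbing here: once all oscillators are equal they stay equal, and step 23 is the first all-equal step.

Derivation:
t=0: [305, 228, 269, 168, 326, 121, 37, 43, 127, 92]  (not all equal)
t=1: [99, 90, 73, 67, 113, 50, 129, 69, 117, 108]  (not all equal)
t=2: [74, 113, 87, 108, 78, 111, 71, 85, 104, 99]  (not all equal)
t=3: [95, 96, 93, 80, 109, 82, 105, 83, 108, 98]  (not all equal)
t=4: [85, 109, 92, 98, 94, 105, 87, 94, 101, 102]  (not all equal)
t=5: [96, 101, 99, 90, 107, 94, 101, 91, 107, 99]  (not all equal)
t=6: [93, 108, 97, 99, 101, 104, 95, 98, 103, 104]  (not all equal)
t=7: [99, 105, 102, 96, 107, 101, 102, 97, 107, 102]  (not all equal)
t=8: [98, 108, 101, 101, 105, 105, 101, 101, 106, 106]  (not all equal)
t=9: [102, 108, 105, 101, 108, 105, 104, 101, 109, 105]  (not all equal)
t=10: [103, 111, 105, 104, 109, 108, 105, 105, 109, 109]  (not all equal)
t=11: [106, 112, 109, 106, 112, 109, 108, 106, 112, 109]  (not all equal)
t=12: [108, 115, 110, 109, 113, 112, 110, 109, 113, 113]  (not all equal)
t=13: [111, 116, 113, 112, 116, 114, 113, 112, 116, 114]  (not all equal)
t=14: [114, 119, 116, 115, 118, 117, 116, 115, 118, 117]  (not all equal)
t=15: [117, 121, 119, 118, 121, 120, 119, 118, 121, 120]  (not all equal)
t=16: [120, 124, 122, 121, 123, 123, 122, 121, 123, 123]  (not all equal)
t=17: [123, 126, 125, 124, 126, 125, 125, 124, 126, 125]  (not all equal)
t=18: [126, 129, 127, 127, 128, 128, 127, 127, 128, 128]  (not all equal)
t=19: [129, 131, 130, 129, 131, 130, 130, 129, 131, 130]  (not all equal)
t=20: [132, 134, 132, 132, 133, 133, 132, 132, 133, 133]  (not all equal)
t=21: [135, 136, 135, 135, 136, 135, 135, 135, 136, 135]  (not all equal)
t=22: [138, 139, 138, 138, 138, 138, 138, 138, 138, 138]  (not all equal)
t=23: [141, 141, 141, 141, 141, 141, 141, 141, 141, 141]  (all equal)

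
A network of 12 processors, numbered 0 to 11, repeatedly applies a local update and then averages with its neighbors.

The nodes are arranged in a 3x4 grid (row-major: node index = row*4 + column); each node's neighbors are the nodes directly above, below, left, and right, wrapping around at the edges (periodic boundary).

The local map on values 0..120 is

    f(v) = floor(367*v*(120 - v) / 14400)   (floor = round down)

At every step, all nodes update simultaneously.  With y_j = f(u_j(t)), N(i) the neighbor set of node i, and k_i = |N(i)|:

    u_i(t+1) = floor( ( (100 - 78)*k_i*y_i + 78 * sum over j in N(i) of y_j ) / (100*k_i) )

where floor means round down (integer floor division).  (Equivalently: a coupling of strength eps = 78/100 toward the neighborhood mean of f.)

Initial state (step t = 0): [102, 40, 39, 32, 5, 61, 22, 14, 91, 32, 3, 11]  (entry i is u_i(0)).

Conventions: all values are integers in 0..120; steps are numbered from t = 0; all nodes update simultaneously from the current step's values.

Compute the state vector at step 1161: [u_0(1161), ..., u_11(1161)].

Answer: [71, 71, 71, 71, 71, 71, 71, 71, 71, 71, 71, 71]
Key observation: The state at step 6, [88, 88, 88, 88, 88, 88, 88, 88, 88, 88, 88, 88], reappears at step 8: the system is in a cycle of period 2 from step 6 on.  Therefore the state at step 1161 equals the state at step 6 + ((1161 - 6) mod 2) = 7, which is [71, 71, 71, 71, 71, 71, 71, 71, 71, 71, 71, 71].

Derivation:
t=0: [102, 40, 39, 32, 5, 61, 22, 14, 91, 32, 3, 11]
t=1: [55, 73, 59, 53, 50, 62, 54, 41, 46, 63, 47, 42]
t=2: [88, 90, 89, 87, 87, 89, 88, 86, 87, 88, 88, 85]
t=3: [71, 69, 70, 72, 72, 70, 71, 73, 72, 70, 71, 73]
t=4: [88, 88, 88, 87, 88, 88, 88, 87, 88, 88, 88, 87]
t=5: [71, 71, 71, 72, 71, 71, 71, 72, 71, 71, 71, 72]
t=6: [88, 88, 88, 88, 88, 88, 88, 88, 88, 88, 88, 88]
t=7: [71, 71, 71, 71, 71, 71, 71, 71, 71, 71, 71, 71]
t=8: [88, 88, 88, 88, 88, 88, 88, 88, 88, 88, 88, 88]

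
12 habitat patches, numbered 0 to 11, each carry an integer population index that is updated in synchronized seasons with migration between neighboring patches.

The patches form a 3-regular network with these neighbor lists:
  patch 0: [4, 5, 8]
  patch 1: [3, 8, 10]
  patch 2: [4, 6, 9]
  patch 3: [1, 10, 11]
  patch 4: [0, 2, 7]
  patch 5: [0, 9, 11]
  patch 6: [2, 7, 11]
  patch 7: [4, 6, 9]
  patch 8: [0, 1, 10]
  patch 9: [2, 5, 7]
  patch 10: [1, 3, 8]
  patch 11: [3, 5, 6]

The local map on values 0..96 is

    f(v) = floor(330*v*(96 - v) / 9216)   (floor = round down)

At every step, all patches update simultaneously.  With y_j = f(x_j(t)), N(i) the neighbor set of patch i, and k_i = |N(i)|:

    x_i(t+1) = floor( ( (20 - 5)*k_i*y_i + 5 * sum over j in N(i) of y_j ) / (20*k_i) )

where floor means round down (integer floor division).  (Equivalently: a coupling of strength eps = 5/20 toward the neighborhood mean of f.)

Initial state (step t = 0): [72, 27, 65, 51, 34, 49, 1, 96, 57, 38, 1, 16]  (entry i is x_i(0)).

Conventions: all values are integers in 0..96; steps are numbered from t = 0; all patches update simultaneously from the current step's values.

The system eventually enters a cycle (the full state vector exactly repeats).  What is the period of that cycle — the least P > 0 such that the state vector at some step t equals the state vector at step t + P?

Simulating step by step:
t=0: [72, 27, 65, 51, 34, 49, 1, 96, 57, 38, 1, 16]
t=1: [65, 63, 67, 71, 67, 76, 12, 13, 70, 71, 21, 47]
t=2: [69, 70, 65, 64, 66, 58, 42, 42, 65, 60, 58, 74]
t=3: [67, 67, 73, 71, 70, 75, 78, 79, 71, 77, 76, 62]
t=4: [67, 66, 58, 63, 63, 58, 52, 49, 63, 52, 56, 70]
t=5: [70, 71, 78, 73, 74, 76, 79, 81, 73, 80, 78, 68]
t=6: [63, 61, 50, 60, 56, 55, 49, 44, 59, 46, 52, 64]
t=7: [75, 76, 81, 76, 79, 79, 81, 81, 77, 81, 80, 74]
t=8: [54, 53, 43, 53, 47, 49, 44, 43, 51, 43, 47, 55]
t=9: [81, 81, 81, 81, 81, 81, 80, 81, 81, 81, 81, 80]
t=10: [43, 43, 43, 43, 43, 43, 44, 43, 43, 43, 43, 44]
t=11: [81, 81, 81, 81, 81, 81, 81, 81, 81, 81, 81, 81]
t=12: [43, 43, 43, 43, 43, 43, 43, 43, 43, 43, 43, 43]
t=13: [81, 81, 81, 81, 81, 81, 81, 81, 81, 81, 81, 81]

Answer: 2
Key observation: The state at step 11, [81, 81, 81, 81, 81, 81, 81, 81, 81, 81, 81, 81], reappears at step 13 — and no state repeats earlier — so the cycle the system enters has period 2.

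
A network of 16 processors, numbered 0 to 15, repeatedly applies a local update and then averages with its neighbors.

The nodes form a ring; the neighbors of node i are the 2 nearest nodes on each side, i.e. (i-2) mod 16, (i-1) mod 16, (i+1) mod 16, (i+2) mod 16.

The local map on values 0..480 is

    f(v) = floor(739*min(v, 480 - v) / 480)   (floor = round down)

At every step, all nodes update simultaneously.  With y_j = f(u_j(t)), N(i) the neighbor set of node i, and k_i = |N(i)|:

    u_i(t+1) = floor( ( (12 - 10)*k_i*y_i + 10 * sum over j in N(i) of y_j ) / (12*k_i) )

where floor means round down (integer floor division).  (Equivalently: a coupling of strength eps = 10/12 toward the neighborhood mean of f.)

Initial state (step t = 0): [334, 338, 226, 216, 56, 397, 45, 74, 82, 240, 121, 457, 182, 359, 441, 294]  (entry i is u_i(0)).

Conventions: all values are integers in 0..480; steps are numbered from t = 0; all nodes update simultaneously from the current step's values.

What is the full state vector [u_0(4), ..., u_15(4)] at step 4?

Answer: [337, 335, 323, 300, 271, 245, 227, 218, 220, 232, 244, 258, 277, 294, 310, 327]

Derivation:
t=0: [334, 338, 226, 216, 56, 397, 45, 74, 82, 240, 121, 457, 182, 359, 441, 294]
t=1: [227, 284, 237, 217, 196, 146, 105, 162, 174, 157, 199, 218, 143, 168, 213, 191]
t=2: [326, 329, 328, 303, 275, 255, 243, 227, 243, 281, 272, 269, 292, 288, 288, 306]
t=3: [253, 249, 259, 280, 305, 328, 346, 345, 339, 333, 320, 306, 305, 293, 275, 265]
t=4: [337, 335, 323, 300, 271, 245, 227, 218, 220, 232, 244, 258, 277, 294, 310, 327]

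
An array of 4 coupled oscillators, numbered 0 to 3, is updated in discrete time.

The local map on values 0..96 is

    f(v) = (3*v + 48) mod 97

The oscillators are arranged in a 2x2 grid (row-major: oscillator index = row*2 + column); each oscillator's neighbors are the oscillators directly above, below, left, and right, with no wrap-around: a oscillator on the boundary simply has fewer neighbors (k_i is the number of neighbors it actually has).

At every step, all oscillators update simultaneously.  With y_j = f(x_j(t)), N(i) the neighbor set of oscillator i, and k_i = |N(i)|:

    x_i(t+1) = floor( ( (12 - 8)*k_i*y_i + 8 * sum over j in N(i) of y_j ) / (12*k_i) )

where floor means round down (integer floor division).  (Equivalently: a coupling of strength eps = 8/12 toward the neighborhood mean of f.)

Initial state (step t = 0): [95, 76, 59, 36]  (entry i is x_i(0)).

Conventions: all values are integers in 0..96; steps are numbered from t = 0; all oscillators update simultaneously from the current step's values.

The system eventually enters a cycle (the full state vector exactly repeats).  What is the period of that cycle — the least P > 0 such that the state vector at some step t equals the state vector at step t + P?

Simulating step by step:
t=0: [95, 76, 59, 36]
t=1: [51, 61, 44, 57]
t=2: [42, 23, 38, 48]
t=3: [54, 64, 79, 60]
t=4: [51, 32, 47, 57]
t=5: [48, 26, 41, 54]
t=6: [66, 46, 61, 39]
t=7: [59, 69, 52, 64]
t=8: [34, 46, 29, 39]
t=9: [60, 70, 53, 65]
t=10: [37, 49, 32, 42]
t=11: [36, 46, 62, 41]
t=12: [62, 74, 57, 67]
t=13: [47, 57, 40, 52]
t=14: [62, 42, 57, 35]
t=15: [47, 57, 40, 52]

Answer: 2
Key observation: The state at step 13, [47, 57, 40, 52], reappears at step 15 — and no state repeats earlier — so the cycle the system enters has period 2.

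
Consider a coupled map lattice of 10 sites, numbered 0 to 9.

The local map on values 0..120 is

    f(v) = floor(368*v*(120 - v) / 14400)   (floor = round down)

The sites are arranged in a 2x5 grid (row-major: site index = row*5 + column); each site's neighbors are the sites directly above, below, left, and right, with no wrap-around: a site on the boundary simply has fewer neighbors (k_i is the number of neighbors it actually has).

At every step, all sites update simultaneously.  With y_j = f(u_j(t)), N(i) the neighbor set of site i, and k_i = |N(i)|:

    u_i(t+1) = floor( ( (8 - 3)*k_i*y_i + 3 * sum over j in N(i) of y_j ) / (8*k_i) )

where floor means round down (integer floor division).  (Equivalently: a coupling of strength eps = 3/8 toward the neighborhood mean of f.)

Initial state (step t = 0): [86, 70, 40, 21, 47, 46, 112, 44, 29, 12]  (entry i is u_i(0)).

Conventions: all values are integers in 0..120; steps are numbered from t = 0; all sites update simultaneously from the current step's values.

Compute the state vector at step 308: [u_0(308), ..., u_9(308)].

Answer: [85, 85, 86, 87, 88, 85, 85, 86, 87, 88]
Key observation: The state at step 6, [85, 85, 86, 87, 88, 85, 85, 86, 87, 88], reappears at step 8: the system is in a cycle of period 2 from step 6 on.  Therefore the state at step 308 equals the state at step 6 + ((308 - 6) mod 2) = 6, which is [85, 85, 86, 87, 88, 85, 85, 86, 87, 88].

Derivation:
t=0: [86, 70, 40, 21, 47, 46, 112, 44, 29, 12]
t=1: [79, 77, 79, 62, 70, 71, 46, 74, 63, 49]
t=2: [83, 83, 83, 89, 89, 86, 86, 86, 90, 88]
t=3: [77, 77, 76, 70, 70, 74, 74, 73, 70, 70]
t=4: [84, 84, 85, 88, 89, 85, 85, 86, 88, 89]
t=5: [76, 76, 75, 71, 70, 76, 75, 74, 71, 70]
t=6: [85, 85, 86, 87, 88, 85, 85, 86, 87, 88]
t=7: [76, 75, 74, 72, 71, 76, 75, 74, 72, 71]
t=8: [85, 85, 86, 87, 88, 85, 85, 86, 87, 88]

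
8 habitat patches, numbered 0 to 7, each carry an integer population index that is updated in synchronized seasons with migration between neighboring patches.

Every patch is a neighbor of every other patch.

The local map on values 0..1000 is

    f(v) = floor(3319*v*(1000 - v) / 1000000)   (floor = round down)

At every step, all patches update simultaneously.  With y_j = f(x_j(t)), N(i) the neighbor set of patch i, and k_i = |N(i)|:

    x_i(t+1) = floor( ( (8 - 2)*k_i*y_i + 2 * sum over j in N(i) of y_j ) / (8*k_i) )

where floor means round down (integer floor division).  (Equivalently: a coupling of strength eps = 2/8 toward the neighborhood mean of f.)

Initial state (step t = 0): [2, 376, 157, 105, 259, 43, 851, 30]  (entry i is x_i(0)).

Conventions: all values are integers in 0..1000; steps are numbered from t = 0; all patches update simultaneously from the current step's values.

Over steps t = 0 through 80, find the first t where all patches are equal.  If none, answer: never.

Simulating step by step:
t=0: [2, 376, 157, 105, 259, 43, 851, 30]  (not all equal)
t=1: [105, 656, 414, 322, 555, 197, 400, 169]  (not all equal)
t=2: [407, 719, 760, 702, 770, 560, 754, 518]  (not all equal)
t=3: [772, 679, 632, 696, 619, 784, 639, 792]  (not all equal)
t=4: [611, 710, 744, 695, 752, 595, 740, 584]  (not all equal)
t=5: [765, 690, 653, 704, 643, 773, 658, 778]  (not all equal)
t=6: [618, 699, 730, 686, 736, 608, 726, 602]  (not all equal)
t=7: [764, 703, 672, 714, 664, 769, 676, 772]  (not all equal)
t=8: [617, 684, 712, 674, 719, 611, 709, 607]  (not all equal)
t=9: [768, 720, 694, 729, 687, 771, 697, 773]  (not all equal)
t=10: [607, 663, 688, 653, 694, 603, 685, 601]  (not all equal)
t=11: [779, 743, 723, 751, 717, 781, 725, 782]  (not all equal)
t=12: [584, 629, 651, 619, 657, 581, 649, 580]  (not all equal)
t=13: [798, 775, 761, 781, 756, 799, 762, 799]  (not all equal)
t=14: [545, 575, 593, 567, 600, 543, 592, 543]  (not all equal)
t=15: [819, 811, 804, 813, 800, 819, 804, 819]  (not all equal)
t=16: [496, 508, 518, 505, 524, 496, 518, 496]  (not all equal)
t=17: [828, 828, 828, 828, 827, 828, 828, 828]  (not all equal)
t=18: [472, 472, 472, 472, 473, 472, 472, 472]  (not all equal)
t=19: [827, 827, 827, 827, 827, 827, 827, 827]  (all equal)

Answer: 19
Key observation: Synchronization is absorbing here: once all patches are equal they stay equal, and step 19 is the first all-equal step.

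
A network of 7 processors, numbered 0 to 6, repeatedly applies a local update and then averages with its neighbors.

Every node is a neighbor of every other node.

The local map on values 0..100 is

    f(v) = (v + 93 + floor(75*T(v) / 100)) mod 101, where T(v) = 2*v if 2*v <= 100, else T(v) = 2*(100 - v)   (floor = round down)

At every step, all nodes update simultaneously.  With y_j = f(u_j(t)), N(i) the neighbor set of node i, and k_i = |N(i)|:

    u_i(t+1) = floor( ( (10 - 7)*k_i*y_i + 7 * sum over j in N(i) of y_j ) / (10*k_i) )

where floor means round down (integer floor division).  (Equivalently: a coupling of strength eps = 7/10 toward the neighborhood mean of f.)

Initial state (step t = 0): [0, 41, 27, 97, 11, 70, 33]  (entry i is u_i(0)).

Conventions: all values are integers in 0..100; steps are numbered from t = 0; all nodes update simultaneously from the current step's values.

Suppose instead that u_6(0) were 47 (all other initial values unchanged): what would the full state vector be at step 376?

Answer: [94, 94, 94, 94, 94, 94, 94]
Key observation: The state at step 17, [95, 95, 95, 95, 95, 95, 95], reappears at step 19: the system is in a cycle of period 2 from step 17 on.  Therefore the state at step 376 equals the state at step 17 + ((376 - 17) mod 2) = 18, which is [94, 94, 94, 94, 94, 94, 94].

Derivation:
t=0: [0, 41, 27, 97, 11, 70, 47]
t=1: [60, 60, 54, 60, 46, 44, 44]
t=2: [8, 8, 8, 8, 7, 6, 6]
t=3: [10, 10, 10, 10, 9, 9, 9]
t=4: [15, 15, 15, 15, 15, 15, 15]
t=5: [29, 29, 29, 29, 29, 29, 29]
t=6: [64, 64, 64, 64, 64, 64, 64]
t=7: [9, 9, 9, 9, 9, 9, 9]
t=8: [14, 14, 14, 14, 14, 14, 14]
t=9: [27, 27, 27, 27, 27, 27, 27]
t=10: [59, 59, 59, 59, 59, 59, 59]
t=11: [11, 11, 11, 11, 11, 11, 11]
t=12: [19, 19, 19, 19, 19, 19, 19]
t=13: [39, 39, 39, 39, 39, 39, 39]
t=14: [89, 89, 89, 89, 89, 89, 89]
t=15: [97, 97, 97, 97, 97, 97, 97]
t=16: [93, 93, 93, 93, 93, 93, 93]
t=17: [95, 95, 95, 95, 95, 95, 95]
t=18: [94, 94, 94, 94, 94, 94, 94]
t=19: [95, 95, 95, 95, 95, 95, 95]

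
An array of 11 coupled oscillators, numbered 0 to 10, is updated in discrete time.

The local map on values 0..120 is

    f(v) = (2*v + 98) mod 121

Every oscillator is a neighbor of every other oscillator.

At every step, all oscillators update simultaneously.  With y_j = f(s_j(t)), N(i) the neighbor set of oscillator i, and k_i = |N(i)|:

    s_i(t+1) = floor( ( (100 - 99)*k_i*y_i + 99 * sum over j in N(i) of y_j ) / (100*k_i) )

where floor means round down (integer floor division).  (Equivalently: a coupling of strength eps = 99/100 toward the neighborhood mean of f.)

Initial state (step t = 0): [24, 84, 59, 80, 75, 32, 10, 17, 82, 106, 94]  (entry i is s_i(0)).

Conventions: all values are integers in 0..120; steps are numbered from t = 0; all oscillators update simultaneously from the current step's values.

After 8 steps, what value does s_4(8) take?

Answer: s_4(8) = 108

Derivation:
t=0: [24, 84, 59, 80, 75, 32, 10, 17, 82, 106, 94]
t=1: [44, 44, 37, 44, 45, 42, 35, 45, 44, 40, 42]
t=2: [60, 60, 61, 60, 60, 61, 62, 60, 60, 61, 61]
t=3: [98, 98, 98, 98, 98, 98, 97, 98, 98, 98, 98]
t=4: [51, 51, 51, 51, 51, 51, 51, 51, 51, 51, 51]
t=5: [79, 79, 79, 79, 79, 79, 79, 79, 79, 79, 79]
t=6: [14, 14, 14, 14, 14, 14, 14, 14, 14, 14, 14]
t=7: [5, 5, 5, 5, 5, 5, 5, 5, 5, 5, 5]
t=8: [108, 108, 108, 108, 108, 108, 108, 108, 108, 108, 108]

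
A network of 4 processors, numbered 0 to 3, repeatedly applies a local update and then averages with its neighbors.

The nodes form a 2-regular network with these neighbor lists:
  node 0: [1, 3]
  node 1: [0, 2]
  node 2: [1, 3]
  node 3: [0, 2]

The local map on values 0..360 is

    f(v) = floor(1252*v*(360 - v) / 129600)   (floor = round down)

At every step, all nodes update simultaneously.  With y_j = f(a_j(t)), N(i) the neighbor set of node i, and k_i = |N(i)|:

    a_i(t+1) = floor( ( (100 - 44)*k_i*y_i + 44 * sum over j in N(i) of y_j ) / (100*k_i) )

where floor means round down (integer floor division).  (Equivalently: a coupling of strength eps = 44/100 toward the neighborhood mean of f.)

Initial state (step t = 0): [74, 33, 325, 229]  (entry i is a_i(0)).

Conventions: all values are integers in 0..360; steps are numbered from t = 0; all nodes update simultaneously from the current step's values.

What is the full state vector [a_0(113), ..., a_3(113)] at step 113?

Simulating step by step:
t=0: [74, 33, 325, 229]
t=1: [200, 127, 147, 230]
t=2: [299, 294, 295, 295]
t=3: [180, 184, 185, 183]
t=4: [312, 312, 312, 312]
t=5: [144, 144, 144, 144]
t=6: [300, 300, 300, 300]
t=7: [173, 173, 173, 173]
t=8: [312, 312, 312, 312]

Answer: [144, 144, 144, 144]
Key observation: The state at step 4, [312, 312, 312, 312], reappears at step 8: the system is in a cycle of period 4 from step 4 on.  Therefore the state at step 113 equals the state at step 4 + ((113 - 4) mod 4) = 5, which is [144, 144, 144, 144].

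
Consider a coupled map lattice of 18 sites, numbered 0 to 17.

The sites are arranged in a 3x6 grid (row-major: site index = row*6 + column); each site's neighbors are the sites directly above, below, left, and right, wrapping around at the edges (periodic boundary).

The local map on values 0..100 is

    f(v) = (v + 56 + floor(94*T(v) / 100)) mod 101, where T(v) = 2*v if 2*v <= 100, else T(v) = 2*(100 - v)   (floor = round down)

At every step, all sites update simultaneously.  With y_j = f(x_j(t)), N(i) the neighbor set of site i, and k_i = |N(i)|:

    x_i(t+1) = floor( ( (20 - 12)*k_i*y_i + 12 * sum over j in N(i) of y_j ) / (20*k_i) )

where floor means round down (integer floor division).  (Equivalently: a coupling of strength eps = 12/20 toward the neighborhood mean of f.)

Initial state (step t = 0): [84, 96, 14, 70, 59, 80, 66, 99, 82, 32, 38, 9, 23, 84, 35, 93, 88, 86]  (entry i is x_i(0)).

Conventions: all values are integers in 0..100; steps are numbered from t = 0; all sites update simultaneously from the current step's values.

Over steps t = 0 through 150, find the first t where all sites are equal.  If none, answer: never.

Answer: 14
Key observation: Synchronization is absorbing here: once all sites are equal they stay equal, and step 14 is the first all-equal step.

Derivation:
t=0: [84, 96, 14, 70, 59, 80, 66, 99, 82, 32, 38, 9, 23, 84, 35, 93, 88, 86]  (not all equal)
t=1: [62, 66, 78, 76, 78, 75, 67, 64, 65, 60, 68, 75, 51, 55, 66, 61, 68, 62]  (not all equal)
t=2: [86, 84, 78, 79, 77, 79, 85, 86, 84, 85, 81, 80, 92, 90, 84, 85, 83, 85]  (not all equal)
t=3: [67, 68, 71, 71, 72, 71, 67, 67, 69, 69, 71, 70, 64, 65, 68, 69, 69, 68]  (not all equal)
t=4: [83, 83, 81, 80, 79, 81, 83, 83, 82, 81, 80, 81, 84, 84, 82, 81, 81, 82]  (not all equal)
t=5: [69, 69, 70, 71, 72, 70, 69, 69, 70, 71, 71, 70, 69, 69, 70, 71, 71, 70]  (not all equal)
t=6: [81, 81, 81, 80, 79, 80, 81, 81, 81, 80, 80, 81, 81, 81, 81, 80, 80, 81]  (not all equal)
t=7: [71, 71, 71, 72, 72, 71, 71, 71, 71, 71, 72, 71, 71, 71, 71, 71, 72, 71]  (not all equal)
t=8: [80, 80, 79, 79, 79, 79, 80, 80, 80, 79, 79, 79, 80, 80, 80, 79, 79, 79]  (not all equal)
t=9: [72, 72, 72, 73, 73, 72, 72, 72, 72, 72, 73, 72, 72, 72, 72, 72, 73, 72]  (not all equal)
t=10: [79, 79, 78, 78, 78, 78, 79, 79, 79, 78, 78, 78, 79, 79, 79, 78, 78, 78]  (not all equal)
t=11: [73, 73, 73, 74, 74, 73, 73, 73, 73, 73, 74, 73, 73, 73, 73, 73, 74, 73]  (not all equal)
t=12: [78, 78, 77, 77, 77, 77, 78, 78, 78, 77, 77, 77, 78, 78, 78, 77, 77, 77]  (not all equal)
t=13: [74, 74, 74, 75, 75, 74, 74, 74, 74, 74, 75, 74, 74, 74, 74, 74, 75, 74]  (not all equal)
t=14: [77, 77, 77, 77, 77, 77, 77, 77, 77, 77, 77, 77, 77, 77, 77, 77, 77, 77]  (all equal)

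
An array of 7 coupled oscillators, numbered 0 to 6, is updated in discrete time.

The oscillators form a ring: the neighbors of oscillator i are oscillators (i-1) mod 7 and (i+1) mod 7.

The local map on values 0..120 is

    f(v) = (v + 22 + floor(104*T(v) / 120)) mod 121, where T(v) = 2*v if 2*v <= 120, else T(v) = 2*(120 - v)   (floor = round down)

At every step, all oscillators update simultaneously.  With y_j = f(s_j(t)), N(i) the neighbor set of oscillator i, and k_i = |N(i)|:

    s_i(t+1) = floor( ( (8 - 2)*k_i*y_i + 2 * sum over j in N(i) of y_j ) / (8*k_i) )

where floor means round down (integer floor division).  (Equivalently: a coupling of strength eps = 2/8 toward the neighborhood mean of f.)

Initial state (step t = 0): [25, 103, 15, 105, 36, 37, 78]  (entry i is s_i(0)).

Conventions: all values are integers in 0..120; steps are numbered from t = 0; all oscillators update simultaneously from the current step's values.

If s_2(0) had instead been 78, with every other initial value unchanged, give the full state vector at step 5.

Answer: [47, 57, 34, 46, 40, 25, 48]
Key observation: This trace re-runs the system from the modified initial state.

Derivation:
t=0: [25, 103, 78, 105, 36, 37, 78]
t=1: [78, 42, 46, 45, 94, 22, 49]
t=2: [44, 20, 24, 26, 43, 70, 42]
t=3: [27, 70, 86, 82, 32, 46, 21]
t=4: [88, 60, 46, 55, 91, 43, 74]
t=5: [47, 57, 34, 46, 40, 25, 48]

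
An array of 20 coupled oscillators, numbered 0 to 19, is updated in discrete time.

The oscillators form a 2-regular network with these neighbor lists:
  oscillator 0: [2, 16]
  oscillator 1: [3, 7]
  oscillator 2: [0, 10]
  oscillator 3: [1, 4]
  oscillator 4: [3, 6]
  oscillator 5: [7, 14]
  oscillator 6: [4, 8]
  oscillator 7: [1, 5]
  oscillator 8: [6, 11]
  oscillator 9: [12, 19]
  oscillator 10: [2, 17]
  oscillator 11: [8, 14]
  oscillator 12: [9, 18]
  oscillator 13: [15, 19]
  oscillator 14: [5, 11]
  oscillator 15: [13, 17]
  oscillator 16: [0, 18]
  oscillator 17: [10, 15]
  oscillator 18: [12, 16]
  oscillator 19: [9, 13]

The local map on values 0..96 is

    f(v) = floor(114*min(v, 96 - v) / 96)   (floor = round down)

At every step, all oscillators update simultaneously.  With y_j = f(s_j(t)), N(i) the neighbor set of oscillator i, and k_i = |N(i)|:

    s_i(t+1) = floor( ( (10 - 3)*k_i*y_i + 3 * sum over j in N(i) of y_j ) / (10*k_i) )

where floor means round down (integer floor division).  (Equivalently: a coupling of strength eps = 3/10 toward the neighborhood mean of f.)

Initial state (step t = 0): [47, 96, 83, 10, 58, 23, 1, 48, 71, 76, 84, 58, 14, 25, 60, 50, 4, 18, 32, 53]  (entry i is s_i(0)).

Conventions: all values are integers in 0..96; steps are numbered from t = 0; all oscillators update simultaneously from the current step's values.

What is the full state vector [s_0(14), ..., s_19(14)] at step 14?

Answer: [52, 54, 49, 55, 54, 53, 54, 54, 53, 53, 48, 53, 54, 50, 53, 49, 54, 48, 55, 52]

Derivation:
t=0: [47, 96, 83, 10, 58, 23, 1, 48, 71, 76, 84, 58, 14, 25, 60, 50, 4, 18, 32, 53]
t=1: [41, 10, 20, 14, 33, 33, 11, 43, 27, 26, 15, 42, 20, 36, 40, 45, 16, 24, 29, 43]
t=2: [39, 17, 25, 18, 31, 42, 19, 43, 31, 32, 19, 46, 25, 45, 46, 47, 25, 30, 30, 46]
t=3: [40, 24, 30, 23, 31, 50, 26, 46, 36, 39, 25, 51, 31, 53, 53, 51, 32, 36, 33, 51]
t=4: [43, 31, 35, 28, 33, 53, 32, 50, 41, 45, 31, 51, 37, 51, 51, 51, 39, 41, 38, 51]
t=5: [48, 38, 41, 34, 37, 51, 39, 50, 47, 51, 38, 52, 44, 53, 52, 52, 46, 46, 44, 53]
t=6: [55, 45, 48, 41, 43, 53, 46, 52, 53, 52, 46, 52, 52, 51, 52, 52, 54, 52, 52, 51]
t=7: [49, 52, 55, 49, 51, 51, 53, 52, 51, 52, 54, 51, 52, 52, 51, 52, 49, 52, 51, 52]
t=8: [53, 52, 49, 54, 53, 52, 51, 52, 52, 52, 49, 53, 52, 52, 53, 52, 54, 51, 53, 52]
t=9: [51, 51, 54, 49, 51, 51, 52, 52, 52, 52, 54, 51, 51, 52, 51, 52, 49, 53, 50, 52]
t=10: [52, 53, 49, 54, 53, 52, 52, 52, 52, 52, 49, 52, 53, 52, 53, 51, 54, 50, 54, 52]
t=11: [52, 50, 54, 49, 50, 51, 51, 51, 52, 51, 54, 51, 50, 52, 51, 53, 49, 54, 49, 52]
t=12: [52, 54, 49, 54, 54, 53, 53, 53, 52, 53, 49, 52, 54, 51, 53, 50, 54, 49, 54, 52]
t=13: [52, 49, 54, 49, 49, 51, 50, 50, 51, 50, 55, 51, 49, 53, 51, 54, 49, 54, 49, 52]
t=14: [52, 54, 49, 55, 54, 53, 54, 54, 53, 53, 48, 53, 54, 50, 53, 49, 54, 48, 55, 52]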